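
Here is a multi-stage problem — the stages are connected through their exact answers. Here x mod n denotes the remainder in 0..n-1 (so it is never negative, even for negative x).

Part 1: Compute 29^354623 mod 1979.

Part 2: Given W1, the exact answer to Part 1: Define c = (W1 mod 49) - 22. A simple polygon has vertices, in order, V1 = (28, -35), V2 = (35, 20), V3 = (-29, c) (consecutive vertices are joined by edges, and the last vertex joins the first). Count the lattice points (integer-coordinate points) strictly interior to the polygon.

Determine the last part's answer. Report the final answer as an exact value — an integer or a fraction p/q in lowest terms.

Part 1: squarings mod 1979: 29^1=29, 29^2=841, 29^4=778, 29^8=1689, 29^16=982, 29^32=551, 29^64=814, 29^128=1610, 29^256=1589, 29^512=1696, 29^1024=929, 29^2048=197, 29^4096=1208, 29^8192=741, 29^16384=898, 29^32768=951, 29^65536=1977, 29^131072=4, 29^262144=16; 29^354623 = 29^1 * 29^2 * 29^4 * 29^8 * 29^16 * 29^32 * 29^256 * 29^2048 * 29^8192 * 29^16384 * 29^65536 * 29^262144 = 315 (mod 1979); answer 315
Part 2: W1 = 315; c = -1; cross terms: (28*20 - 35*-35)=1785, (35*-1 - -29*20)=545, (-29*-35 - 28*-1)=1043; twice the area = |3373| = 3373; area = 3373/2; boundary points = 1 + 1 + 1 = 3; strictly interior points = area - boundary/2 + 1 = 1686; answer 1686

1686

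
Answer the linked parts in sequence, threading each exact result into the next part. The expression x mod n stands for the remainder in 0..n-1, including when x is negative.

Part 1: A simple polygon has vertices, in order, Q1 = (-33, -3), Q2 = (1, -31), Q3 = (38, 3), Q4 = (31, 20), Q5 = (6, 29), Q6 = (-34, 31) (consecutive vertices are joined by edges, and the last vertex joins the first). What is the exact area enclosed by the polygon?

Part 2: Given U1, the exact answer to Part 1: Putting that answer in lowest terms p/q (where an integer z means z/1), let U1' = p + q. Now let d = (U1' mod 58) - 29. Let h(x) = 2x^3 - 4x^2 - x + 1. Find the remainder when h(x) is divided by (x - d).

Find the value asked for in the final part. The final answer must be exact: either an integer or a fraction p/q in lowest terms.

Part 1: cross terms: (-33*-31 - 1*-3)=1026, (1*3 - 38*-31)=1181, (38*20 - 31*3)=667, (31*29 - 6*20)=779, (6*31 - -34*29)=1172, (-34*-3 - -33*31)=1125; twice the area = |5950| = 5950; area = 2975; answer 2975
Part 2: U1 = 2975; threaded value p + q = 2976; d = -11; remainder = value at the root: 2*(-11)^3 - 4*(-11)^2 - 1*(-11)^1 + 1 = (-2662) + (-484) + (11) + (1) = -3134; answer -3134

-3134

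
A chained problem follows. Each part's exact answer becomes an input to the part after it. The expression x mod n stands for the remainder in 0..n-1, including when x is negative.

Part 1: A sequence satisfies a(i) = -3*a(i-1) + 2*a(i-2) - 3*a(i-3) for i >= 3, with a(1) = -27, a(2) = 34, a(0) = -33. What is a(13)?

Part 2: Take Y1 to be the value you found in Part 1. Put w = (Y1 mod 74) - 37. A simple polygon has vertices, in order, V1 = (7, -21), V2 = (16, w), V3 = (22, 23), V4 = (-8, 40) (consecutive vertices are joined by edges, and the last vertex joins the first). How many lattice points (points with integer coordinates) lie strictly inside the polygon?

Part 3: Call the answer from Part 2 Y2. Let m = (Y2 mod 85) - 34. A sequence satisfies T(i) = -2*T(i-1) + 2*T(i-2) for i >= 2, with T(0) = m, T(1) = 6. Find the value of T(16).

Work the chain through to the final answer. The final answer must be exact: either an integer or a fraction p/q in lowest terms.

-399360

Part 1: a(3) = -3*(34) + 2*(-27) - 3*(-33) = -57; iterating: a(3)=-57, a(4)=320, a(5)=-1176, a(6)=4339, a(7)=-16329, a(8)=61193, a(9)=-229254, a(10)=859135, a(11)=-3219492, a(12)=12064508, a(13)=-45209913; answer -45209913
Part 2: Y1 = -45209913; w = -20; cross terms: (7*-20 - 16*-21)=196, (16*23 - 22*-20)=808, (22*40 - -8*23)=1064, (-8*-21 - 7*40)=-112; twice the area = |1956| = 1956; area = 978; boundary points = 1 + 1 + 1 + 1 = 4; strictly interior points = area - boundary/2 + 1 = 977; answer 977
Part 3: Y2 = 977; m = 8; T(2) = -2*(6) + 2*(8) = 4; iterating: T(2)=4, T(3)=4, T(4)=0, T(5)=8, T(6)=-16, T(7)=48, T(8)=-128, T(9)=352, T(10)=-960, T(11)=2624, T(12)=-7168, T(13)=19584, T(14)=-53504, T(15)=146176, T(16)=-399360; answer -399360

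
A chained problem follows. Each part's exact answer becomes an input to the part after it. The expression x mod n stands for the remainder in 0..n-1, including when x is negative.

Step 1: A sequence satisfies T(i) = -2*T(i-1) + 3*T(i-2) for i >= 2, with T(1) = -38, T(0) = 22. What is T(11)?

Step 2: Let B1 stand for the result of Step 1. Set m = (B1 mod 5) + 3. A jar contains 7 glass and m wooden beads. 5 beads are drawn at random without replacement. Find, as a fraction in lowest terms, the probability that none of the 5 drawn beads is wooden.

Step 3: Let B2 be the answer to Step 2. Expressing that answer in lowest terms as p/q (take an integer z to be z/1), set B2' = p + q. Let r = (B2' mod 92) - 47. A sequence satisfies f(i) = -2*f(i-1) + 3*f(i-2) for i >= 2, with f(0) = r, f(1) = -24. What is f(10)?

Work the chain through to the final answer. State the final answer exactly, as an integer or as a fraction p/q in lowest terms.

Step 1: T(2) = -2*(-38) + 3*(22) = 142; iterating: T(2)=142, T(3)=-398, T(4)=1222, T(5)=-3638, T(6)=10942, T(7)=-32798, T(8)=98422, T(9)=-295238, T(10)=885742, T(11)=-2657198; answer -2657198
Step 2: B1 = -2657198; m = 5; total draws C(12,5) = 792; favorable C(7,5) = 21; P = 7/264; answer 7/264
Step 3: B2 = 7/264; threaded value p + q = 271; r = 40; f(2) = -2*(-24) + 3*(40) = 168; iterating: f(2)=168, f(3)=-408, f(4)=1320, f(5)=-3864, f(6)=11688, f(7)=-34968, f(8)=105000, f(9)=-314904, f(10)=944808; answer 944808

944808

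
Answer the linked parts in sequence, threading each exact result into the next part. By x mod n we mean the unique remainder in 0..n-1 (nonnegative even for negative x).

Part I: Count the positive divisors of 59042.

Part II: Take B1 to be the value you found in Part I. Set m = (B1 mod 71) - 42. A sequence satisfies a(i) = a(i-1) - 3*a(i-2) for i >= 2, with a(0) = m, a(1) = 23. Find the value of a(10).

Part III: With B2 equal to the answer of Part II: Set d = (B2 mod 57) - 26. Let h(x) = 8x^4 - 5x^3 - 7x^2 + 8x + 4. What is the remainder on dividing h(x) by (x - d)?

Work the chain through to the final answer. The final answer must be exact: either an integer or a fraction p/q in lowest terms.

Part I: 59042 = 2 * 53 * 557; number of divisors = (1+1) * (1+1) * (1+1) = 8; answer 8
Part II: B1 = 8; m = -34; a(2) = 1*(23) - 3*(-34) = 125; iterating: a(2)=125, a(3)=56, a(4)=-319, a(5)=-487, a(6)=470, a(7)=1931, a(8)=521, a(9)=-5272, a(10)=-6835; answer -6835
Part III: B2 = -6835; d = -21; remainder = value at the root: 8*(-21)^4 - 5*(-21)^3 - 7*(-21)^2 + 8*(-21)^1 + 4 = (1555848) + (46305) + (-3087) + (-168) + (4) = 1598902; answer 1598902

1598902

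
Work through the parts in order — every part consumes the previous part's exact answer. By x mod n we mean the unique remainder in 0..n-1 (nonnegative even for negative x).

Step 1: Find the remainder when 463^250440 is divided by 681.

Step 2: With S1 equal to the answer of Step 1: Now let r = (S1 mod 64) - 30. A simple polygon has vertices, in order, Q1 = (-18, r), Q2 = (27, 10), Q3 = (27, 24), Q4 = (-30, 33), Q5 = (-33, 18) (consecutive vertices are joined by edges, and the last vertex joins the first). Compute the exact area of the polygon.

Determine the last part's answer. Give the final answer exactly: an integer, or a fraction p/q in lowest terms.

Step 1: squarings mod 681: 463^1=463, 463^2=535, 463^4=205, 463^8=484, 463^16=673, 463^32=64, 463^64=10, 463^128=100, 463^256=466, 463^512=598, 463^1024=79, 463^2048=112, 463^4096=286, 463^8192=76, 463^16384=328, 463^32768=667, 463^65536=196, 463^131072=280; 463^250440 = 463^8 * 463^64 * 463^512 * 463^4096 * 463^16384 * 463^32768 * 463^65536 * 463^131072 = 64 (mod 681); answer 64
Step 2: S1 = 64; r = -30; cross terms: (-18*10 - 27*-30)=630, (27*24 - 27*10)=378, (27*33 - -30*24)=1611, (-30*18 - -33*33)=549, (-33*-30 - -18*18)=1314; twice the area = |4482| = 4482; area = 2241; answer 2241

2241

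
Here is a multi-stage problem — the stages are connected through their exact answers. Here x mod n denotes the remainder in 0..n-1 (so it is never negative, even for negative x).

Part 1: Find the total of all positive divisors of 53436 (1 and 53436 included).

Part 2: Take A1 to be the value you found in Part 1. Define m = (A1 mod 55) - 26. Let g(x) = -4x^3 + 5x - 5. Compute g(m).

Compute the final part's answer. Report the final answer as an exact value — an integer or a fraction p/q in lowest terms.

-8728

Part 1: 53436 = 2^2 * 3 * 61 * 73; sigma = (1 + 2 + 4) * (1 + 3) * (1 + 61) * (1 + 73) = 7 * 4 * 62 * 74 = 128464; answer 128464
Part 2: A1 = 128464; m = 13; -4*(13)^3 + 5*(13)^1 - 5 = (-8788) + (65) + (-5) = -8728; answer -8728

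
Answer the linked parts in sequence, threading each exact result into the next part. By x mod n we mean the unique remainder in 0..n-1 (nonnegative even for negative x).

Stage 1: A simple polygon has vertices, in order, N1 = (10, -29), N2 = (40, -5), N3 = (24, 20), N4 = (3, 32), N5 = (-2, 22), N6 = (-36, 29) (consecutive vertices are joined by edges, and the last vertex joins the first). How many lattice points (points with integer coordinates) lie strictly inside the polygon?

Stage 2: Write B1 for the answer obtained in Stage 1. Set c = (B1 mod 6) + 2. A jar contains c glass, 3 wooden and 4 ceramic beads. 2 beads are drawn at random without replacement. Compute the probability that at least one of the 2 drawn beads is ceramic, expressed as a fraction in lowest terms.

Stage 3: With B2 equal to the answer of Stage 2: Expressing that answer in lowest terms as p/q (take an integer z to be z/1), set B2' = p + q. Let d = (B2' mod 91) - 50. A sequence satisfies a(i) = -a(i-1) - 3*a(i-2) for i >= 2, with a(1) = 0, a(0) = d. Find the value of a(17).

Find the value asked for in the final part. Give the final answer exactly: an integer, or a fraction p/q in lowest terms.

-355950

Stage 1: cross terms: (10*-5 - 40*-29)=1110, (40*20 - 24*-5)=920, (24*32 - 3*20)=708, (3*22 - -2*32)=130, (-2*29 - -36*22)=734, (-36*-29 - 10*29)=754; twice the area = |4356| = 4356; area = 2178; boundary points = 6 + 1 + 3 + 5 + 1 + 2 = 18; strictly interior points = area - boundary/2 + 1 = 2170; answer 2170
Stage 2: B1 = 2170; c = 6; total draws C(13,2) = 78; complement C(9,2) = 36; favorable 78 - 36 = 42; P = 7/13; answer 7/13
Stage 3: B2 = 7/13; threaded value p + q = 20; d = -30; a(2) = -1*(0) - 3*(-30) = 90; iterating: a(2)=90, a(3)=-90, a(4)=-180, a(5)=450, a(6)=90, a(7)=-1440, a(8)=1170, a(9)=3150, a(10)=-6660, a(11)=-2790, a(12)=22770, a(13)=-14400, a(14)=-53910, a(15)=97110, a(16)=64620, a(17)=-355950; answer -355950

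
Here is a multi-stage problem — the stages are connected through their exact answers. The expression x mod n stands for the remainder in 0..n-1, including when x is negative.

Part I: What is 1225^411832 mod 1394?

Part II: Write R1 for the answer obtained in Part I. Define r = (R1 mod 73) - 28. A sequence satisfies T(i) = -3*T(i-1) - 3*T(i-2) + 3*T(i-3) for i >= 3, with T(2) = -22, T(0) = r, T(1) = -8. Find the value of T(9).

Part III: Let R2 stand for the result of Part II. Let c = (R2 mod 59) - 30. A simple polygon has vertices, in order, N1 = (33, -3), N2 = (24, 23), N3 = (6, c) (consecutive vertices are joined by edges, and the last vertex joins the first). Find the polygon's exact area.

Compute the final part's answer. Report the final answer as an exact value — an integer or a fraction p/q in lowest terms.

765/2

Part I: squarings mod 1394: 1225^1=1225, 1225^2=681, 1225^4=953, 1225^8=715, 1225^16=1021, 1225^32=1123, 1225^64=953, 1225^128=715, 1225^256=1021, 1225^512=1123, 1225^1024=953, 1225^2048=715, 1225^4096=1021, 1225^8192=1123, 1225^16384=953, 1225^32768=715, 1225^65536=1021, 1225^131072=1123, 1225^262144=953; 1225^411832 = 1225^8 * 1225^16 * 1225^32 * 1225^128 * 1225^2048 * 1225^16384 * 1225^131072 * 1225^262144 = 1123 (mod 1394); answer 1123
Part II: R1 = 1123; r = 0; T(3) = -3*(-22) - 3*(-8) + 3*(0) = 90; iterating: T(3)=90, T(4)=-228, T(5)=348, T(6)=-90, T(7)=-1458, T(8)=5688, T(9)=-12960; answer -12960
Part III: R2 = -12960; c = -10; cross terms: (33*23 - 24*-3)=831, (24*-10 - 6*23)=-378, (6*-3 - 33*-10)=312; twice the area = |765| = 765; area = 765/2; answer 765/2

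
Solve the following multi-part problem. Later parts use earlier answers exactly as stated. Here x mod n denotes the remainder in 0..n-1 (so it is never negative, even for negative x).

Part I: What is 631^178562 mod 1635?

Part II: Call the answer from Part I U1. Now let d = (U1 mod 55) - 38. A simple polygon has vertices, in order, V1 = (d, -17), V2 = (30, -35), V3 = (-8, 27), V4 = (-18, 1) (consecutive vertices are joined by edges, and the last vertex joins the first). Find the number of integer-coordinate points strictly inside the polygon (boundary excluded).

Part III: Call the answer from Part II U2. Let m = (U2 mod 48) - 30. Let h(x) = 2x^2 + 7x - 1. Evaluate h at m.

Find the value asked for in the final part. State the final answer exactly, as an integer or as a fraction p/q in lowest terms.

Part I: squarings mod 1635: 631^1=631, 631^2=856, 631^4=256, 631^8=136, 631^16=511, 631^32=1156, 631^64=541, 631^128=16, 631^256=256, 631^512=136, 631^1024=511, 631^2048=1156, 631^4096=541, 631^8192=16, 631^16384=256, 631^32768=136, 631^65536=511, 631^131072=1156; 631^178562 = 631^2 * 631^128 * 631^256 * 631^2048 * 631^4096 * 631^8192 * 631^32768 * 631^131072 = 856 (mod 1635); answer 856
Part II: U1 = 856; d = -7; cross terms: (-7*-35 - 30*-17)=755, (30*27 - -8*-35)=530, (-8*1 - -18*27)=478, (-18*-17 - -7*1)=313; twice the area = |2076| = 2076; area = 1038; boundary points = 1 + 2 + 2 + 1 = 6; strictly interior points = area - boundary/2 + 1 = 1036; answer 1036
Part III: U2 = 1036; m = -2; 2*(-2)^2 + 7*(-2)^1 - 1 = (8) + (-14) + (-1) = -7; answer -7

-7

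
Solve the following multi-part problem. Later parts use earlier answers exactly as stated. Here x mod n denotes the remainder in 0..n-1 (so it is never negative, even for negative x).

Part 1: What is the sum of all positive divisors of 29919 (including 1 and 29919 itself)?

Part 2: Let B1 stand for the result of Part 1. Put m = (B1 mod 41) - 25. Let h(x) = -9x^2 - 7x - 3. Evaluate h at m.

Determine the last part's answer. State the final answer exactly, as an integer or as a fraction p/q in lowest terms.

-4205

Part 1: 29919 = 3 * 9973; sigma = (1 + 3) * (1 + 9973) = 4 * 9974 = 39896; answer 39896
Part 2: B1 = 39896; m = -22; -9*(-22)^2 - 7*(-22)^1 - 3 = (-4356) + (154) + (-3) = -4205; answer -4205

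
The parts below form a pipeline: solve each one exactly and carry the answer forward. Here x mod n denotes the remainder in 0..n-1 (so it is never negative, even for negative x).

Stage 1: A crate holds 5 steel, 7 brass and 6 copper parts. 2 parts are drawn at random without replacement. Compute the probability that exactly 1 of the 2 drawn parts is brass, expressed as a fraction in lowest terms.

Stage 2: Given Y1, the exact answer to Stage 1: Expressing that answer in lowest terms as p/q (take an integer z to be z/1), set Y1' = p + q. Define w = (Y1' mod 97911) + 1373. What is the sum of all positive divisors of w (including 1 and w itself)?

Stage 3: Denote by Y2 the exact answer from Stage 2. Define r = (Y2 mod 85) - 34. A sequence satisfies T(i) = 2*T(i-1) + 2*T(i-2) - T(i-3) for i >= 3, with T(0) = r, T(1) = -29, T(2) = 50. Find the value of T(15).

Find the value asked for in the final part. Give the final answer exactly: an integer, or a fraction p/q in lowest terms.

Stage 1: total draws C(18,2) = 153; favorable C(7,1)*C(11,1) = 77; P = 77/153; answer 77/153
Stage 2: Y1 = 77/153; threaded value p + q = 230; w = 1603; 1603 = 7 * 229; sigma = (1 + 7) * (1 + 229) = 8 * 230 = 1840; answer 1840
Stage 3: Y2 = 1840; r = 21; T(3) = 2*(50) + 2*(-29) - 1*(21) = 21; iterating: T(3)=21, T(4)=171, T(5)=334, T(6)=989, T(7)=2475, T(8)=6594, T(9)=17149, T(10)=45011, T(11)=117726, T(12)=308325, T(13)=807091, T(14)=2113106, T(15)=5532069; answer 5532069

5532069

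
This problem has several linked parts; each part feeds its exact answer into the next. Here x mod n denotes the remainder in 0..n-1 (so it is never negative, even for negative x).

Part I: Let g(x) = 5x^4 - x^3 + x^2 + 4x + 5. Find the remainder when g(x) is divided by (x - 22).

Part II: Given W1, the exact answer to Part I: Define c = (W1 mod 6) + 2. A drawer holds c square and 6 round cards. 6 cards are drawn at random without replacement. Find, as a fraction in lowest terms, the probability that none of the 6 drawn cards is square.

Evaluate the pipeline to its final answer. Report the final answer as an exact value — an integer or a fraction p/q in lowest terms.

1/1716

Part I: remainder = value at the root: 5*(22)^4 - 1*(22)^3 + 1*(22)^2 + 4*(22)^1 + 5 = (1171280) + (-10648) + (484) + (88) + (5) = 1161209; answer 1161209
Part II: W1 = 1161209; c = 7; total draws C(13,6) = 1716; favorable C(6,6) = 1; P = 1/1716; answer 1/1716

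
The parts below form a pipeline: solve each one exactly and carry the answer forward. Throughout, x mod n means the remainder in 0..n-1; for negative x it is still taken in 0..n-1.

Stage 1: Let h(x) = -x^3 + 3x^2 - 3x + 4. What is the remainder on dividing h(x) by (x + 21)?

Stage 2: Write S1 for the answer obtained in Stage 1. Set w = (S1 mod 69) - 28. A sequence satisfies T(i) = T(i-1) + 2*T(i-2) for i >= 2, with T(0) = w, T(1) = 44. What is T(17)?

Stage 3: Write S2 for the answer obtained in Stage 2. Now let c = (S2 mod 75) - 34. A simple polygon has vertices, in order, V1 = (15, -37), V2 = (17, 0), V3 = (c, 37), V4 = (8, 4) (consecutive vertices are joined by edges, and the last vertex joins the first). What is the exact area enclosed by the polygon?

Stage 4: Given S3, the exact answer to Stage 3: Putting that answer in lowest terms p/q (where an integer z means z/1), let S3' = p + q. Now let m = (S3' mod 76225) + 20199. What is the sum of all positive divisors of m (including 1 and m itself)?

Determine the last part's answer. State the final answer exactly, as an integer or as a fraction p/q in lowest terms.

24480

Stage 1: remainder = value at the root: -1*(-21)^3 + 3*(-21)^2 - 3*(-21)^1 + 4 = (9261) + (1323) + (63) + (4) = 10651; answer 10651
Stage 2: S1 = 10651; w = -3; T(2) = 1*(44) + 2*(-3) = 38; iterating: T(2)=38, T(3)=126, T(4)=202, T(5)=454, T(6)=858, T(7)=1766, T(8)=3482, T(9)=7014, T(10)=13978, T(11)=28006, T(12)=55962, T(13)=111974, T(14)=223898, T(15)=447846, T(16)=895642, T(17)=1791334; answer 1791334
Stage 3: S2 = 1791334; c = 0; cross terms: (15*0 - 17*-37)=629, (17*37 - 0*0)=629, (0*4 - 8*37)=-296, (8*-37 - 15*4)=-356; twice the area = |606| = 606; area = 303; answer 303
Stage 4: S3 = 303; threaded value p + q = 304; m = 20503; 20503 = 7 * 29 * 101; sigma = (1 + 7) * (1 + 29) * (1 + 101) = 8 * 30 * 102 = 24480; answer 24480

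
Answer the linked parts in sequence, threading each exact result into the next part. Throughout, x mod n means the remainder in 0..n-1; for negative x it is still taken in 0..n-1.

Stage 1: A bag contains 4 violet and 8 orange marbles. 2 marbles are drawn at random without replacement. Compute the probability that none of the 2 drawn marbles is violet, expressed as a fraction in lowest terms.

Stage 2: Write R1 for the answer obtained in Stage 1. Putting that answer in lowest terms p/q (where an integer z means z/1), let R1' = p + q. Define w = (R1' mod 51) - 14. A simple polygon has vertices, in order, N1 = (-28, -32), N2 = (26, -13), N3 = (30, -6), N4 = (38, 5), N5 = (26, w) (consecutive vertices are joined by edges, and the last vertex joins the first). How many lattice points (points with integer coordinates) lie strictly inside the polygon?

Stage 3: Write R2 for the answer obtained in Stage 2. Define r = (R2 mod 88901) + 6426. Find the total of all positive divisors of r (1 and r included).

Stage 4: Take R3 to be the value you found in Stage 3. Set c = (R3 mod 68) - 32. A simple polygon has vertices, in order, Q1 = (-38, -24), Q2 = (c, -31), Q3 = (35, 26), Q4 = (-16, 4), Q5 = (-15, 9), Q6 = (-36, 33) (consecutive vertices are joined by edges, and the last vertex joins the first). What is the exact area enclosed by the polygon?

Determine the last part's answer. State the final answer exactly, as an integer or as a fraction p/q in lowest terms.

1841

Stage 1: total draws C(12,2) = 66; favorable C(8,2) = 28; P = 14/33; answer 14/33
Stage 2: R1 = 14/33; threaded value p + q = 47; w = 33; cross terms: (-28*-13 - 26*-32)=1196, (26*-6 - 30*-13)=234, (30*5 - 38*-6)=378, (38*33 - 26*5)=1124, (26*-32 - -28*33)=92; twice the area = |3024| = 3024; area = 1512; boundary points = 1 + 1 + 1 + 4 + 1 = 8; strictly interior points = area - boundary/2 + 1 = 1509; answer 1509
Stage 3: R2 = 1509; r = 7935; 7935 = 3 * 5 * 23^2; sigma = (1 + 3) * (1 + 5) * (1 + 23 + 529) = 4 * 6 * 553 = 13272; answer 13272
Stage 4: R3 = 13272; c = -20; cross terms: (-38*-31 - -20*-24)=698, (-20*26 - 35*-31)=565, (35*4 - -16*26)=556, (-16*9 - -15*4)=-84, (-15*33 - -36*9)=-171, (-36*-24 - -38*33)=2118; twice the area = |3682| = 3682; area = 1841; answer 1841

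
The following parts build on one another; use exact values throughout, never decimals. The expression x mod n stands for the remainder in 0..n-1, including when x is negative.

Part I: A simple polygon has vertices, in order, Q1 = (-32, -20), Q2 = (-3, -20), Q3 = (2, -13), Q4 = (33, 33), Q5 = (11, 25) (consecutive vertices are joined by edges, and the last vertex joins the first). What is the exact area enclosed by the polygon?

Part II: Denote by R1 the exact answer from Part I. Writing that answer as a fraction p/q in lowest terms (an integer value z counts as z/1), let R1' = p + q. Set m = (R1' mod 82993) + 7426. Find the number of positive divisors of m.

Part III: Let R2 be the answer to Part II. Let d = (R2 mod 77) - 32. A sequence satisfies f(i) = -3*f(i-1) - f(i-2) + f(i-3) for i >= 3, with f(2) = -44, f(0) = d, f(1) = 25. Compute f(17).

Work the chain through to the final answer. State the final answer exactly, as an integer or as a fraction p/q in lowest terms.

Part I: cross terms: (-32*-20 - -3*-20)=580, (-3*-13 - 2*-20)=79, (2*33 - 33*-13)=495, (33*25 - 11*33)=462, (11*-20 - -32*25)=580; twice the area = |2196| = 2196; area = 1098; answer 1098
Part II: R1 = 1098; threaded value p + q = 1099; m = 8525; 8525 = 5^2 * 11 * 31; number of divisors = (2+1) * (1+1) * (1+1) = 12; answer 12
Part III: R2 = 12; d = -20; f(3) = -3*(-44) - 1*(25) + 1*(-20) = 87; iterating: f(3)=87, f(4)=-192, f(5)=445, f(6)=-1056, f(7)=2531, f(8)=-6092, f(9)=14689, f(10)=-35444, f(11)=85551, f(12)=-206520, f(13)=498565, f(14)=-1203624, f(15)=2905787, f(16)=-7015172, f(17)=16936105; answer 16936105

16936105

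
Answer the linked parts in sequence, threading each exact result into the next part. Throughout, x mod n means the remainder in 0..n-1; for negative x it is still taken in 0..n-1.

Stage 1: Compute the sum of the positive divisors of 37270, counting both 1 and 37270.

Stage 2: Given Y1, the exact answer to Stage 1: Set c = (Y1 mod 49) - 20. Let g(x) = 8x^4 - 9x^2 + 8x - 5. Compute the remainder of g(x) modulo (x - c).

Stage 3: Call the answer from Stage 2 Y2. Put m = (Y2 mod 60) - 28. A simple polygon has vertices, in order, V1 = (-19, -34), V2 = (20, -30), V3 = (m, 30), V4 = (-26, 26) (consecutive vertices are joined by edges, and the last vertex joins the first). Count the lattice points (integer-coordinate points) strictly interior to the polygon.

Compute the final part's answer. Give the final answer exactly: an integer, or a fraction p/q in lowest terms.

Stage 1: 37270 = 2 * 5 * 3727; sigma = (1 + 2) * (1 + 5) * (1 + 3727) = 3 * 6 * 3728 = 67104; answer 67104
Stage 2: Y1 = 67104; c = 3; remainder = value at the root: 8*(3)^4 - 9*(3)^2 + 8*(3)^1 - 5 = (648) + (-81) + (24) + (-5) = 586; answer 586
Stage 3: Y2 = 586; m = 18; cross terms: (-19*-30 - 20*-34)=1250, (20*30 - 18*-30)=1140, (18*26 - -26*30)=1248, (-26*-34 - -19*26)=1378; twice the area = |5016| = 5016; area = 2508; boundary points = 1 + 2 + 4 + 1 = 8; strictly interior points = area - boundary/2 + 1 = 2505; answer 2505

2505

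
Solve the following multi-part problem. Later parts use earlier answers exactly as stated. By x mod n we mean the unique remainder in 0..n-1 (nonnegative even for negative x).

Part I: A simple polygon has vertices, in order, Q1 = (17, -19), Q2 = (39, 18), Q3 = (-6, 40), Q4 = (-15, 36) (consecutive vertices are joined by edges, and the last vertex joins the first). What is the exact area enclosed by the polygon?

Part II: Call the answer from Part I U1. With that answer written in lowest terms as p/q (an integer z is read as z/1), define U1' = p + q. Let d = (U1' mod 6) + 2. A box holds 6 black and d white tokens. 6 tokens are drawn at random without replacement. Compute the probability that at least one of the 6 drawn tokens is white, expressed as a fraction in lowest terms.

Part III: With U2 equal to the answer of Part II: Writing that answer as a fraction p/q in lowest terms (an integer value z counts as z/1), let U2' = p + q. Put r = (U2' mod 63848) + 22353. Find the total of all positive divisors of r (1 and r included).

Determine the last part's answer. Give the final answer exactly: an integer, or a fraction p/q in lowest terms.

Part I: cross terms: (17*18 - 39*-19)=1047, (39*40 - -6*18)=1668, (-6*36 - -15*40)=384, (-15*-19 - 17*36)=-327; twice the area = |2772| = 2772; area = 1386; answer 1386
Part II: U1 = 1386; threaded value p + q = 1387; d = 3; total draws C(9,6) = 84; complement C(6,6) = 1; favorable 84 - 1 = 83; P = 83/84; answer 83/84
Part III: U2 = 83/84; threaded value p + q = 167; r = 22520; 22520 = 2^3 * 5 * 563; sigma = (1 + 2 + 4 + 8) * (1 + 5) * (1 + 563) = 15 * 6 * 564 = 50760; answer 50760

50760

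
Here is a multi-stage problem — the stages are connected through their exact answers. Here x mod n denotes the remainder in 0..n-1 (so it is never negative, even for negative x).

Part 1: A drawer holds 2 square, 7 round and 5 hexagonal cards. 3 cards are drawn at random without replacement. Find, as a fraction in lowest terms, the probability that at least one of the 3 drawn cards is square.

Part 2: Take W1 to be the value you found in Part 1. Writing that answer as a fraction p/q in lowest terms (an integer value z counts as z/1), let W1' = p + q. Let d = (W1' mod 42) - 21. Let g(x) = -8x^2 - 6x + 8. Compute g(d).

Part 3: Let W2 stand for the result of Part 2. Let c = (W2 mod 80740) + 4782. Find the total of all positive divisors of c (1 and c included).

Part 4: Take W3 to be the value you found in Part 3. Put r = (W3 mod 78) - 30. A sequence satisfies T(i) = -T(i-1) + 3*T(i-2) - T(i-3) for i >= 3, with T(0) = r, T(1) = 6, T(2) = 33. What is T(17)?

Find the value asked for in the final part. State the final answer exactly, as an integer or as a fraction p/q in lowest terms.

Part 1: total draws C(14,3) = 364; complement C(12,3) = 220; favorable 364 - 220 = 144; P = 36/91; answer 36/91
Part 2: W1 = 36/91; threaded value p + q = 127; d = -20; -8*(-20)^2 - 6*(-20)^1 + 8 = (-3200) + (120) + (8) = -3072; answer -3072
Part 3: W2 = -3072; c = 82450; 82450 = 2 * 5^2 * 17 * 97; sigma = (1 + 2) * (1 + 5 + 25) * (1 + 17) * (1 + 97) = 3 * 31 * 18 * 98 = 164052; answer 164052
Part 4: W3 = 164052; r = -12; T(3) = -1*(33) + 3*(6) - 1*(-12) = -3; iterating: T(3)=-3, T(4)=96, T(5)=-138, T(6)=429, T(7)=-939, T(8)=2364, T(9)=-5610, T(10)=13641, T(11)=-32835, T(12)=79368, T(13)=-191514, T(14)=462453, T(15)=-1116363, T(16)=2695236, T(17)=-6506778; answer -6506778

-6506778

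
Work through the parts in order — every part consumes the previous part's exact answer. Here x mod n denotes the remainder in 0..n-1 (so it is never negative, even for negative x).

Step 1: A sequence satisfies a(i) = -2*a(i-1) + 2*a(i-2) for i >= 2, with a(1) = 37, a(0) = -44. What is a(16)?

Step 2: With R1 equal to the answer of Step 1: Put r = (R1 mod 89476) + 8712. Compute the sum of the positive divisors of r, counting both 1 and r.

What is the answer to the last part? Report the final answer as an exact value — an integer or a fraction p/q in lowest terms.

217620

Step 1: a(2) = -2*(37) + 2*(-44) = -162; iterating: a(2)=-162, a(3)=398, a(4)=-1120, a(5)=3036, a(6)=-8312, a(7)=22696, a(8)=-62016, a(9)=169424, a(10)=-462880, a(11)=1264608, a(12)=-3454976, a(13)=9439168, a(14)=-25788288, a(15)=70454912, a(16)=-192486400; answer -192486400
Step 2: R1 = -192486400; r = 74664; 74664 = 2^3 * 3^2 * 17 * 61; sigma = (1 + 2 + 4 + 8) * (1 + 3 + 9) * (1 + 17) * (1 + 61) = 15 * 13 * 18 * 62 = 217620; answer 217620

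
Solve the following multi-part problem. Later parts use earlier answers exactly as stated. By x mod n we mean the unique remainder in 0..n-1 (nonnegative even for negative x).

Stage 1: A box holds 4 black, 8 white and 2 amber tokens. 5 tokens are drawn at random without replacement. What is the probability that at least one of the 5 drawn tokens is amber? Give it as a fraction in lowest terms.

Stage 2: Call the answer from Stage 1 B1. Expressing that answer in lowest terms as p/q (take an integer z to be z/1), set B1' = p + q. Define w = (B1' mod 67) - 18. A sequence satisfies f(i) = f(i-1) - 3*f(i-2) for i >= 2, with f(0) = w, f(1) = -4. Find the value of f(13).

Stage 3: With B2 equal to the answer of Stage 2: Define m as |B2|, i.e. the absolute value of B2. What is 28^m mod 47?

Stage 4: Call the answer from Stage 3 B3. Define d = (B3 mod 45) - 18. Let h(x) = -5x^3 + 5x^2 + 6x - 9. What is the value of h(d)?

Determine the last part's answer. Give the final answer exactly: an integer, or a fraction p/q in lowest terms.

Stage 1: total draws C(14,5) = 2002; complement C(12,5) = 792; favorable 2002 - 792 = 1210; P = 55/91; answer 55/91
Stage 2: B1 = 55/91; threaded value p + q = 146; w = -6; f(2) = 1*(-4) - 3*(-6) = 14; iterating: f(2)=14, f(3)=26, f(4)=-16, f(5)=-94, f(6)=-46, f(7)=236, f(8)=374, f(9)=-334, f(10)=-1456, f(11)=-454, f(12)=3914, f(13)=5276; answer 5276
Stage 3: B2 = 5276; m = 5276; squarings mod 47: 28^1=28, 28^2=32, 28^4=37, 28^8=6, 28^16=36, 28^32=27, 28^64=24, 28^128=12, 28^256=3, 28^512=9, 28^1024=34, 28^2048=28, 28^4096=32; 28^5276 = 28^4 * 28^8 * 28^16 * 28^128 * 28^1024 * 28^4096 = 27 (mod 47); answer 27
Stage 4: B3 = 27; d = 9; -5*(9)^3 + 5*(9)^2 + 6*(9)^1 - 9 = (-3645) + (405) + (54) + (-9) = -3195; answer -3195

-3195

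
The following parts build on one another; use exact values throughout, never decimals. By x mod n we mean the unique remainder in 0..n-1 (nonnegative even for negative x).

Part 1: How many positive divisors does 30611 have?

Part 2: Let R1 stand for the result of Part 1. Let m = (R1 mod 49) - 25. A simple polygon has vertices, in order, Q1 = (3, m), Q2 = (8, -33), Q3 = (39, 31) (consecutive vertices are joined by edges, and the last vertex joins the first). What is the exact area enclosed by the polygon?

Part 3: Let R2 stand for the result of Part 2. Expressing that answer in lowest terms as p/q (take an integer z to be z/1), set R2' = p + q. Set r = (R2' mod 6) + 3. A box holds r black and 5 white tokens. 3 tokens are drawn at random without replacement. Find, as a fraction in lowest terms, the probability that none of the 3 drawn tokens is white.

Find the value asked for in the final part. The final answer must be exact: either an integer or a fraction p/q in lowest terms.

28/143

Part 1: 30611 = 7 * 4373; number of divisors = (1+1) * (1+1) = 4; answer 4
Part 2: R1 = 4; m = -21; cross terms: (3*-33 - 8*-21)=69, (8*31 - 39*-33)=1535, (39*-21 - 3*31)=-912; twice the area = |692| = 692; area = 346; answer 346
Part 3: R2 = 346; threaded value p + q = 347; r = 8; total draws C(13,3) = 286; favorable C(8,3) = 56; P = 28/143; answer 28/143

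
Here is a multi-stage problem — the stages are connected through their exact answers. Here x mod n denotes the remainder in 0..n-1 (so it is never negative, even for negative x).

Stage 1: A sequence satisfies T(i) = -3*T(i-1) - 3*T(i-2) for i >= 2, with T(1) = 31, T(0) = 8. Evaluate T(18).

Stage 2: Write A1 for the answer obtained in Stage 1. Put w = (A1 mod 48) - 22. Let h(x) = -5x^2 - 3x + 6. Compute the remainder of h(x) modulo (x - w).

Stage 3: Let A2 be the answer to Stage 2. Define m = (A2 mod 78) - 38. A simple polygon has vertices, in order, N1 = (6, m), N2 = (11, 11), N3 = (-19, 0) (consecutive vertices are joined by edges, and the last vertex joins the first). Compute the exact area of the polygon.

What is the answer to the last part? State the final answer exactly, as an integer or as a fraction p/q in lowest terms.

325/2

Stage 1: T(2) = -3*(31) - 3*(8) = -117; iterating: T(2)=-117, T(3)=258, T(4)=-423, T(5)=495, T(6)=-216, T(7)=-837, T(8)=3159, T(9)=-6966, T(10)=11421, T(11)=-13365, T(12)=5832, T(13)=22599, T(14)=-85293, T(15)=188082, T(16)=-308367, T(17)=360855, T(18)=-157464; answer -157464
Stage 2: A1 = -157464; w = 2; remainder = value at the root: -5*(2)^2 - 3*(2)^1 + 6 = (-20) + (-6) + (6) = -20; answer -20
Stage 3: A2 = -20; m = 20; cross terms: (6*11 - 11*20)=-154, (11*0 - -19*11)=209, (-19*20 - 6*0)=-380; twice the area = |-325| = 325; area = 325/2; answer 325/2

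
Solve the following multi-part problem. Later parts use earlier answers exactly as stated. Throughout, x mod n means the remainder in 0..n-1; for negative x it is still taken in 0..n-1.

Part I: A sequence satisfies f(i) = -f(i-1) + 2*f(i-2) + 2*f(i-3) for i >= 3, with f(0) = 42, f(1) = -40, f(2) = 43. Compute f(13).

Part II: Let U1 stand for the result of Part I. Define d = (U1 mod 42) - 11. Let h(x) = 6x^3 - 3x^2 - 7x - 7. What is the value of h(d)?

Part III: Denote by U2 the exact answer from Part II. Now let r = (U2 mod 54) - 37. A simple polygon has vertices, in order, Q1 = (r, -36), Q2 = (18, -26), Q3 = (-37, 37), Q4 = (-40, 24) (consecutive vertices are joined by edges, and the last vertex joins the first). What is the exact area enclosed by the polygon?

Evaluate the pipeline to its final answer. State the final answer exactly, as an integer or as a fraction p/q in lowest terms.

Part I: f(3) = -1*(43) + 2*(-40) + 2*(42) = -39; iterating: f(3)=-39, f(4)=45, f(5)=-37, f(6)=49, f(7)=-33, f(8)=57, f(9)=-25, f(10)=73, f(11)=-9, f(12)=105, f(13)=23; answer 23
Part II: U1 = 23; d = 12; 6*(12)^3 - 3*(12)^2 - 7*(12)^1 - 7 = (10368) + (-432) + (-84) + (-7) = 9845; answer 9845
Part III: U2 = 9845; r = -20; cross terms: (-20*-26 - 18*-36)=1168, (18*37 - -37*-26)=-296, (-37*24 - -40*37)=592, (-40*-36 - -20*24)=1920; twice the area = |3384| = 3384; area = 1692; answer 1692

1692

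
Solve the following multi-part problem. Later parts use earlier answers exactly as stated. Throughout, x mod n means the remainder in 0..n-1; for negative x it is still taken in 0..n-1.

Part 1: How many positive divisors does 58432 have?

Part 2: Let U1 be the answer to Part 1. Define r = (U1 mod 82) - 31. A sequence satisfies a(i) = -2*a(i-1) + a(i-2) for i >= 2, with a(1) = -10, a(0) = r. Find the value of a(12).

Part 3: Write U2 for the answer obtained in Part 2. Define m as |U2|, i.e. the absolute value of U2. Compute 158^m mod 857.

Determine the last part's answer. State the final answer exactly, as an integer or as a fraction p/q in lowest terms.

Part 1: 58432 = 2^6 * 11 * 83; number of divisors = (6+1) * (1+1) * (1+1) = 28; answer 28
Part 2: U1 = 28; r = -3; a(2) = -2*(-10) + 1*(-3) = 17; iterating: a(2)=17, a(3)=-44, a(4)=105, a(5)=-254, a(6)=613, a(7)=-1480, a(8)=3573, a(9)=-8626, a(10)=20825, a(11)=-50276, a(12)=121377; answer 121377
Part 3: U2 = 121377; m = 121377; squarings mod 857: 158^1=158, 158^2=111, 158^4=323, 158^8=632, 158^16=62, 158^32=416, 158^64=799, 158^128=793, 158^256=668, 158^512=584, 158^1024=827, 158^2048=43, 158^4096=135, 158^8192=228, 158^16384=564, 158^32768=149, 158^65536=776; 158^121377 = 158^1 * 158^32 * 158^512 * 158^2048 * 158^4096 * 158^16384 * 158^32768 * 158^65536 = 807 (mod 857); answer 807

807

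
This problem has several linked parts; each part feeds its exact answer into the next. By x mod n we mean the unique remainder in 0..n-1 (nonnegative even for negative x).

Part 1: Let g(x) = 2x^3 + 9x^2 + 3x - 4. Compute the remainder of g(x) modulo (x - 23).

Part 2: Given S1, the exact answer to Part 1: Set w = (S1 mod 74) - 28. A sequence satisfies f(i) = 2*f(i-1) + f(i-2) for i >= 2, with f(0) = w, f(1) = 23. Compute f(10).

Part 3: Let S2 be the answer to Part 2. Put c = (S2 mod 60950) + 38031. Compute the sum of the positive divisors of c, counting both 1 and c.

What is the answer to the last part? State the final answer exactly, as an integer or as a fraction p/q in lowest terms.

Part 1: remainder = value at the root: 2*(23)^3 + 9*(23)^2 + 3*(23)^1 - 4 = (24334) + (4761) + (69) + (-4) = 29160; answer 29160
Part 2: S1 = 29160; w = -24; f(2) = 2*(23) + 1*(-24) = 22; iterating: f(2)=22, f(3)=67, f(4)=156, f(5)=379, f(6)=914, f(7)=2207, f(8)=5328, f(9)=12863, f(10)=31054; answer 31054
Part 3: S2 = 31054; c = 69085; 69085 = 5 * 41 * 337; sigma = (1 + 5) * (1 + 41) * (1 + 337) = 6 * 42 * 338 = 85176; answer 85176

85176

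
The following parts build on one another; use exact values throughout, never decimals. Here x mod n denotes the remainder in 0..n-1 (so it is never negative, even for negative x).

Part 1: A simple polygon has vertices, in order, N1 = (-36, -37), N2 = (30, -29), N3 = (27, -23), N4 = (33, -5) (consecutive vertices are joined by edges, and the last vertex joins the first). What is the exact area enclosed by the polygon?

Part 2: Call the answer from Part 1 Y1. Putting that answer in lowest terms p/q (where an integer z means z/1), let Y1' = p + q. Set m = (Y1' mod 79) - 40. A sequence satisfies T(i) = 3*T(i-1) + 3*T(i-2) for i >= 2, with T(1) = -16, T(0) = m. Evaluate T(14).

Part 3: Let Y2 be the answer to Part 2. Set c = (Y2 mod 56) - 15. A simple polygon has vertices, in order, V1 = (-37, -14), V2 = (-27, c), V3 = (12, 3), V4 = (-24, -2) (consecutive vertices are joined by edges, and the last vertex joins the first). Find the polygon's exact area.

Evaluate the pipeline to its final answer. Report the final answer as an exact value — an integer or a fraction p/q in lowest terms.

439/2

Part 1: cross terms: (-36*-29 - 30*-37)=2154, (30*-23 - 27*-29)=93, (27*-5 - 33*-23)=624, (33*-37 - -36*-5)=-1401; twice the area = |1470| = 1470; area = 735; answer 735
Part 2: Y1 = 735; threaded value p + q = 736; m = -15; T(2) = 3*(-16) + 3*(-15) = -93; iterating: T(2)=-93, T(3)=-327, T(4)=-1260, T(5)=-4761, T(6)=-18063, T(7)=-68472, T(8)=-259605, T(9)=-984231, T(10)=-3731508, T(11)=-14147217, T(12)=-53636175, T(13)=-203350176, T(14)=-770959053; answer -770959053
Part 3: Y2 = -770959053; c = -12; cross terms: (-37*-12 - -27*-14)=66, (-27*3 - 12*-12)=63, (12*-2 - -24*3)=48, (-24*-14 - -37*-2)=262; twice the area = |439| = 439; area = 439/2; answer 439/2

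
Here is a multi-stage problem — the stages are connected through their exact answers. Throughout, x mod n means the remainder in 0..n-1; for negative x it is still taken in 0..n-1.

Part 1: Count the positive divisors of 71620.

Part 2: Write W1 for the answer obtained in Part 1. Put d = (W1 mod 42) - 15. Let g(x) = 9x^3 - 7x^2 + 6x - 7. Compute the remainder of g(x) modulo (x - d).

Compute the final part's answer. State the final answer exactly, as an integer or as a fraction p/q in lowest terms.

-331

Part 1: 71620 = 2^2 * 5 * 3581; number of divisors = (2+1) * (1+1) * (1+1) = 12; answer 12
Part 2: W1 = 12; d = -3; remainder = value at the root: 9*(-3)^3 - 7*(-3)^2 + 6*(-3)^1 - 7 = (-243) + (-63) + (-18) + (-7) = -331; answer -331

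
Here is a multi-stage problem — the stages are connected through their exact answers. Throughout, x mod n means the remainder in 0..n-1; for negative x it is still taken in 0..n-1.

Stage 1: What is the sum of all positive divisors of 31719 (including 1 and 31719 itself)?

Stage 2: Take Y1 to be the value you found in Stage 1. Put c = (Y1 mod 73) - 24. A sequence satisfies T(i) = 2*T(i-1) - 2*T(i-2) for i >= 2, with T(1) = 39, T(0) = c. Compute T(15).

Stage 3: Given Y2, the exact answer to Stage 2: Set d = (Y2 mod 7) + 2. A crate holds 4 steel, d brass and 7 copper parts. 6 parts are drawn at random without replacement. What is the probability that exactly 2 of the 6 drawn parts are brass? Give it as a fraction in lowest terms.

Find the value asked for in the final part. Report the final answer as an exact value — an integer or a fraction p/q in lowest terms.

Stage 1: 31719 = 3 * 97 * 109; sigma = (1 + 3) * (1 + 97) * (1 + 109) = 4 * 98 * 110 = 43120; answer 43120
Stage 2: Y1 = 43120; c = 26; T(2) = 2*(39) - 2*(26) = 26; iterating: T(2)=26, T(3)=-26, T(4)=-104, T(5)=-156, T(6)=-104, T(7)=104, T(8)=416, T(9)=624, T(10)=416, T(11)=-416, T(12)=-1664, T(13)=-2496, T(14)=-1664, T(15)=1664; answer 1664
Stage 3: Y2 = 1664; d = 7; total draws C(18,6) = 18564; favorable C(7,2)*C(11,4) = 6930; P = 165/442; answer 165/442

165/442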